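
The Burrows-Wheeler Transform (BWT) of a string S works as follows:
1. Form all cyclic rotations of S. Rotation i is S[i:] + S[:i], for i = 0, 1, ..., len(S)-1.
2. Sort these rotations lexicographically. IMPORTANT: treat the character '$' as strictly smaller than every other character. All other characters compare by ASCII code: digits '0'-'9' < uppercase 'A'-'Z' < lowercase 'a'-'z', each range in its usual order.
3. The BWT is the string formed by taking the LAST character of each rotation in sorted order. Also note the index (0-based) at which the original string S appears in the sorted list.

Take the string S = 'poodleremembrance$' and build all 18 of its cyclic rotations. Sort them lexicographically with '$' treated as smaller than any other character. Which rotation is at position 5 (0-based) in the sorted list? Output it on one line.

Answer: e$poodleremembranc

Derivation:
All 18 rotations (rotation i = S[i:]+S[:i]):
  rot[0] = poodleremembrance$
  rot[1] = oodleremembrance$p
  rot[2] = odleremembrance$po
  rot[3] = dleremembrance$poo
  rot[4] = leremembrance$pood
  rot[5] = eremembrance$poodl
  rot[6] = remembrance$poodle
  rot[7] = emembrance$poodler
  rot[8] = membrance$poodlere
  rot[9] = embrance$poodlerem
  rot[10] = mbrance$poodlereme
  rot[11] = brance$poodleremem
  rot[12] = rance$poodlerememb
  rot[13] = ance$poodleremembr
  rot[14] = nce$poodleremembra
  rot[15] = ce$poodleremembran
  rot[16] = e$poodleremembranc
  rot[17] = $poodleremembrance
Sorted (with $ < everything):
  sorted[0] = $poodleremembrance
  sorted[1] = ance$poodleremembr
  sorted[2] = brance$poodleremem
  sorted[3] = ce$poodleremembran
  sorted[4] = dleremembrance$poo
  sorted[5] = e$poodleremembranc
  sorted[6] = embrance$poodlerem
  sorted[7] = emembrance$poodler
  sorted[8] = eremembrance$poodl
  sorted[9] = leremembrance$pood
  sorted[10] = mbrance$poodlereme
  sorted[11] = membrance$poodlere
  sorted[12] = nce$poodleremembra
  sorted[13] = odleremembrance$po
  sorted[14] = oodleremembrance$p
  sorted[15] = poodleremembrance$
  sorted[16] = rance$poodlerememb
  sorted[17] = remembrance$poodle
sorted[5] = e$poodleremembranc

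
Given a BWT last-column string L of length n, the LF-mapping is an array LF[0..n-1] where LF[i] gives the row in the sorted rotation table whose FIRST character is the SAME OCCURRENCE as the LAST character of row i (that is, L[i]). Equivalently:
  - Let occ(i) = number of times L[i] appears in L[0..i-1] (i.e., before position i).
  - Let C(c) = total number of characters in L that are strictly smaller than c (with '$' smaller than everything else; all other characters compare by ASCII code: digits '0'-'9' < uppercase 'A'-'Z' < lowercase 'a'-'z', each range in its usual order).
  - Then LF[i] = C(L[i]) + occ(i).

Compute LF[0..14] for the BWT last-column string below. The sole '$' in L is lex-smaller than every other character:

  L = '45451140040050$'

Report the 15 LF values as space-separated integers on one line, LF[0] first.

Answer: 8 12 9 13 6 7 10 1 2 11 3 4 14 5 0

Derivation:
Char counts: '$':1, '0':5, '1':2, '4':4, '5':3
C (first-col start): C('$')=0, C('0')=1, C('1')=6, C('4')=8, C('5')=12
L[0]='4': occ=0, LF[0]=C('4')+0=8+0=8
L[1]='5': occ=0, LF[1]=C('5')+0=12+0=12
L[2]='4': occ=1, LF[2]=C('4')+1=8+1=9
L[3]='5': occ=1, LF[3]=C('5')+1=12+1=13
L[4]='1': occ=0, LF[4]=C('1')+0=6+0=6
L[5]='1': occ=1, LF[5]=C('1')+1=6+1=7
L[6]='4': occ=2, LF[6]=C('4')+2=8+2=10
L[7]='0': occ=0, LF[7]=C('0')+0=1+0=1
L[8]='0': occ=1, LF[8]=C('0')+1=1+1=2
L[9]='4': occ=3, LF[9]=C('4')+3=8+3=11
L[10]='0': occ=2, LF[10]=C('0')+2=1+2=3
L[11]='0': occ=3, LF[11]=C('0')+3=1+3=4
L[12]='5': occ=2, LF[12]=C('5')+2=12+2=14
L[13]='0': occ=4, LF[13]=C('0')+4=1+4=5
L[14]='$': occ=0, LF[14]=C('$')+0=0+0=0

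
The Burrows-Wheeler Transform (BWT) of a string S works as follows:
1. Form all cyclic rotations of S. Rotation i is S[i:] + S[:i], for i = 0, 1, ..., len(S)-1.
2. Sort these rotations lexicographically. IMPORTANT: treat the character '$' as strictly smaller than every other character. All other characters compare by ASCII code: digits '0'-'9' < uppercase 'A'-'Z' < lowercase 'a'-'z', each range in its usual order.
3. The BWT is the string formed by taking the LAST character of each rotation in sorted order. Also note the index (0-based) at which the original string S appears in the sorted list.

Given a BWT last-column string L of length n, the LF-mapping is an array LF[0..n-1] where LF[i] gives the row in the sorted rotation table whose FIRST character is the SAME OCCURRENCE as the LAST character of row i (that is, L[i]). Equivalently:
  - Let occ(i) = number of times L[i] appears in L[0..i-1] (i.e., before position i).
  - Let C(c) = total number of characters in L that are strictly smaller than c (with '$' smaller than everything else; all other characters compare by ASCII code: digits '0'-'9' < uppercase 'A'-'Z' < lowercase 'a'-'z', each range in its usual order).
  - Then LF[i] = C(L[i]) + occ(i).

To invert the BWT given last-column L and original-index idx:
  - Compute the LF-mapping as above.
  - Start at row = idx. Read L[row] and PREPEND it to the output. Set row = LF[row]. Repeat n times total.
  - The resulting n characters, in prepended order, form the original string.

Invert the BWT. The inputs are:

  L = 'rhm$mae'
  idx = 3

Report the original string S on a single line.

Answer: hammer$

Derivation:
LF mapping: 6 3 4 0 5 1 2
Walk LF starting at row 3, prepending L[row]:
  step 1: row=3, L[3]='$', prepend. Next row=LF[3]=0
  step 2: row=0, L[0]='r', prepend. Next row=LF[0]=6
  step 3: row=6, L[6]='e', prepend. Next row=LF[6]=2
  step 4: row=2, L[2]='m', prepend. Next row=LF[2]=4
  step 5: row=4, L[4]='m', prepend. Next row=LF[4]=5
  step 6: row=5, L[5]='a', prepend. Next row=LF[5]=1
  step 7: row=1, L[1]='h', prepend. Next row=LF[1]=3
Reversed output: hammer$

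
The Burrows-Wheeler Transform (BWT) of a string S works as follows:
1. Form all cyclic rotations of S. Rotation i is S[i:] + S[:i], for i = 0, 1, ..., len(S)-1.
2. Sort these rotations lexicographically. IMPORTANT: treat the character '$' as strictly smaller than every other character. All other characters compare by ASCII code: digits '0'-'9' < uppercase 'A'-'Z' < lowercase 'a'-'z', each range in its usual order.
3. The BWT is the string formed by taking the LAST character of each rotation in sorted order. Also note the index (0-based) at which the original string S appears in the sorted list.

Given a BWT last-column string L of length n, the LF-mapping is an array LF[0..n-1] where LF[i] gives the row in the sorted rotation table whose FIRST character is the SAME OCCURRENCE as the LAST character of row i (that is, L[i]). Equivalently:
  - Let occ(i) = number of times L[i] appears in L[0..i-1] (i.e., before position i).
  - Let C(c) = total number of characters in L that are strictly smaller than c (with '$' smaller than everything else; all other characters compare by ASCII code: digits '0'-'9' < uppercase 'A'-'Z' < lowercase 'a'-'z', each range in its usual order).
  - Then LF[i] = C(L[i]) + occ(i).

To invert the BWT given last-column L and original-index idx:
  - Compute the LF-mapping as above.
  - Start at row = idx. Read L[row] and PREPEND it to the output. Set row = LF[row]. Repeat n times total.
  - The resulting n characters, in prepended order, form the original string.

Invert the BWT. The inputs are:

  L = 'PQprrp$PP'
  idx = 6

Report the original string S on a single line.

LF mapping: 1 4 5 7 8 6 0 2 3
Walk LF starting at row 6, prepending L[row]:
  step 1: row=6, L[6]='$', prepend. Next row=LF[6]=0
  step 2: row=0, L[0]='P', prepend. Next row=LF[0]=1
  step 3: row=1, L[1]='Q', prepend. Next row=LF[1]=4
  step 4: row=4, L[4]='r', prepend. Next row=LF[4]=8
  step 5: row=8, L[8]='P', prepend. Next row=LF[8]=3
  step 6: row=3, L[3]='r', prepend. Next row=LF[3]=7
  step 7: row=7, L[7]='P', prepend. Next row=LF[7]=2
  step 8: row=2, L[2]='p', prepend. Next row=LF[2]=5
  step 9: row=5, L[5]='p', prepend. Next row=LF[5]=6
Reversed output: ppPrPrQP$

Answer: ppPrPrQP$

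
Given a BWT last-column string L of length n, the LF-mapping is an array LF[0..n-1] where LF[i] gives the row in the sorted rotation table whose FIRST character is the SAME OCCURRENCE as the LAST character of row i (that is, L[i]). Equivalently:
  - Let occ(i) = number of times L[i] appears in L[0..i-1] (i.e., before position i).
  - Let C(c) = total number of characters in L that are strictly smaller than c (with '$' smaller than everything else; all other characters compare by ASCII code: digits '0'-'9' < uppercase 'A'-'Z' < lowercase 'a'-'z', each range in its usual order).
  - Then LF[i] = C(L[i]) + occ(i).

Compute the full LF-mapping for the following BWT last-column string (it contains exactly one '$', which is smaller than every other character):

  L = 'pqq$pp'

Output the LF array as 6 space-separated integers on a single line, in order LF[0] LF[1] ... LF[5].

Answer: 1 4 5 0 2 3

Derivation:
Char counts: '$':1, 'p':3, 'q':2
C (first-col start): C('$')=0, C('p')=1, C('q')=4
L[0]='p': occ=0, LF[0]=C('p')+0=1+0=1
L[1]='q': occ=0, LF[1]=C('q')+0=4+0=4
L[2]='q': occ=1, LF[2]=C('q')+1=4+1=5
L[3]='$': occ=0, LF[3]=C('$')+0=0+0=0
L[4]='p': occ=1, LF[4]=C('p')+1=1+1=2
L[5]='p': occ=2, LF[5]=C('p')+2=1+2=3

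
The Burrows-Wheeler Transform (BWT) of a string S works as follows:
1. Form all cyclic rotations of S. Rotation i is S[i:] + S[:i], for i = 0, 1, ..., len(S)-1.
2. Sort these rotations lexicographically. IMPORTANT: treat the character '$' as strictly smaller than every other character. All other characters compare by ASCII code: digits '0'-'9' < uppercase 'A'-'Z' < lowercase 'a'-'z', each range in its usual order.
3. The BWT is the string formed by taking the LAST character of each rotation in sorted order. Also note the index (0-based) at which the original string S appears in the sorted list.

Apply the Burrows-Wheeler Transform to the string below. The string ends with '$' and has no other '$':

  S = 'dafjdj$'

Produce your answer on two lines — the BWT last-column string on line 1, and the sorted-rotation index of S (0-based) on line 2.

All 7 rotations (rotation i = S[i:]+S[:i]):
  rot[0] = dafjdj$
  rot[1] = afjdj$d
  rot[2] = fjdj$da
  rot[3] = jdj$daf
  rot[4] = dj$dafj
  rot[5] = j$dafjd
  rot[6] = $dafjdj
Sorted (with $ < everything):
  sorted[0] = $dafjdj  (last char: 'j')
  sorted[1] = afjdj$d  (last char: 'd')
  sorted[2] = dafjdj$  (last char: '$')
  sorted[3] = dj$dafj  (last char: 'j')
  sorted[4] = fjdj$da  (last char: 'a')
  sorted[5] = j$dafjd  (last char: 'd')
  sorted[6] = jdj$daf  (last char: 'f')
Last column: jd$jadf
Original string S is at sorted index 2

Answer: jd$jadf
2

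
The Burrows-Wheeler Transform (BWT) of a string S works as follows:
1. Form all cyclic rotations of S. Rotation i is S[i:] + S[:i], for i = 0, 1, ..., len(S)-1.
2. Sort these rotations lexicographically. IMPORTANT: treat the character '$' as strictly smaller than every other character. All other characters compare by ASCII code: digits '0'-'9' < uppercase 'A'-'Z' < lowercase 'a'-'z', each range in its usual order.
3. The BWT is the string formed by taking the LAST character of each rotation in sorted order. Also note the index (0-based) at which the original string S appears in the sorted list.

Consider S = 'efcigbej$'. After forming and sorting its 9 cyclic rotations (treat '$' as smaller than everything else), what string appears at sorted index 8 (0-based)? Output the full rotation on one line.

Answer: j$efcigbe

Derivation:
All 9 rotations (rotation i = S[i:]+S[:i]):
  rot[0] = efcigbej$
  rot[1] = fcigbej$e
  rot[2] = cigbej$ef
  rot[3] = igbej$efc
  rot[4] = gbej$efci
  rot[5] = bej$efcig
  rot[6] = ej$efcigb
  rot[7] = j$efcigbe
  rot[8] = $efcigbej
Sorted (with $ < everything):
  sorted[0] = $efcigbej
  sorted[1] = bej$efcig
  sorted[2] = cigbej$ef
  sorted[3] = efcigbej$
  sorted[4] = ej$efcigb
  sorted[5] = fcigbej$e
  sorted[6] = gbej$efci
  sorted[7] = igbej$efc
  sorted[8] = j$efcigbe
sorted[8] = j$efcigbe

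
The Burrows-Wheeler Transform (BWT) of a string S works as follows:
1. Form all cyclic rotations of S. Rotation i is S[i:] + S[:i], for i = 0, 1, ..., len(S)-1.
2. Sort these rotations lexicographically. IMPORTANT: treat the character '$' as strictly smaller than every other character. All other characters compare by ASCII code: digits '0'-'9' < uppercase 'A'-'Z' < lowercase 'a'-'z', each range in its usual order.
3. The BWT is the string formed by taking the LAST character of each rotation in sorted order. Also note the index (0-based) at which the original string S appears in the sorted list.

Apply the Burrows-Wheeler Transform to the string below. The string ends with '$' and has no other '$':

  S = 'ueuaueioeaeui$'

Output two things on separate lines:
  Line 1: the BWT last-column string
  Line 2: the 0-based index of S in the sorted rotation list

All 14 rotations (rotation i = S[i:]+S[:i]):
  rot[0] = ueuaueioeaeui$
  rot[1] = euaueioeaeui$u
  rot[2] = uaueioeaeui$ue
  rot[3] = aueioeaeui$ueu
  rot[4] = ueioeaeui$ueua
  rot[5] = eioeaeui$ueuau
  rot[6] = ioeaeui$ueuaue
  rot[7] = oeaeui$ueuauei
  rot[8] = eaeui$ueuaueio
  rot[9] = aeui$ueuaueioe
  rot[10] = eui$ueuaueioea
  rot[11] = ui$ueuaueioeae
  rot[12] = i$ueuaueioeaeu
  rot[13] = $ueuaueioeaeui
Sorted (with $ < everything):
  sorted[0] = $ueuaueioeaeui  (last char: 'i')
  sorted[1] = aeui$ueuaueioe  (last char: 'e')
  sorted[2] = aueioeaeui$ueu  (last char: 'u')
  sorted[3] = eaeui$ueuaueio  (last char: 'o')
  sorted[4] = eioeaeui$ueuau  (last char: 'u')
  sorted[5] = euaueioeaeui$u  (last char: 'u')
  sorted[6] = eui$ueuaueioea  (last char: 'a')
  sorted[7] = i$ueuaueioeaeu  (last char: 'u')
  sorted[8] = ioeaeui$ueuaue  (last char: 'e')
  sorted[9] = oeaeui$ueuauei  (last char: 'i')
  sorted[10] = uaueioeaeui$ue  (last char: 'e')
  sorted[11] = ueioeaeui$ueua  (last char: 'a')
  sorted[12] = ueuaueioeaeui$  (last char: '$')
  sorted[13] = ui$ueuaueioeae  (last char: 'e')
Last column: ieuouuaueiea$e
Original string S is at sorted index 12

Answer: ieuouuaueiea$e
12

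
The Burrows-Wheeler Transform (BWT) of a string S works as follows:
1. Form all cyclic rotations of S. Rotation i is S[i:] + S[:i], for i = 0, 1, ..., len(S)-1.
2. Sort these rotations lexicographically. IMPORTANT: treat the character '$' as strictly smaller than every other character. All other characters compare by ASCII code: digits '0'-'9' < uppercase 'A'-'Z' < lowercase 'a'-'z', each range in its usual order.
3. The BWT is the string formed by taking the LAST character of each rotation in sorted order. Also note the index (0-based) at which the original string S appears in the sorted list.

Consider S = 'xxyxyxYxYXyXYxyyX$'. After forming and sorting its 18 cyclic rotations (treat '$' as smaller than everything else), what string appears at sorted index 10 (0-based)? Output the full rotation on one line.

All 18 rotations (rotation i = S[i:]+S[:i]):
  rot[0] = xxyxyxYxYXyXYxyyX$
  rot[1] = xyxyxYxYXyXYxyyX$x
  rot[2] = yxyxYxYXyXYxyyX$xx
  rot[3] = xyxYxYXyXYxyyX$xxy
  rot[4] = yxYxYXyXYxyyX$xxyx
  rot[5] = xYxYXyXYxyyX$xxyxy
  rot[6] = YxYXyXYxyyX$xxyxyx
  rot[7] = xYXyXYxyyX$xxyxyxY
  rot[8] = YXyXYxyyX$xxyxyxYx
  rot[9] = XyXYxyyX$xxyxyxYxY
  rot[10] = yXYxyyX$xxyxyxYxYX
  rot[11] = XYxyyX$xxyxyxYxYXy
  rot[12] = YxyyX$xxyxyxYxYXyX
  rot[13] = xyyX$xxyxyxYxYXyXY
  rot[14] = yyX$xxyxyxYxYXyXYx
  rot[15] = yX$xxyxyxYxYXyXYxy
  rot[16] = X$xxyxyxYxYXyXYxyy
  rot[17] = $xxyxyxYxYXyXYxyyX
Sorted (with $ < everything):
  sorted[0] = $xxyxyxYxYXyXYxyyX
  sorted[1] = X$xxyxyxYxYXyXYxyy
  sorted[2] = XYxyyX$xxyxyxYxYXy
  sorted[3] = XyXYxyyX$xxyxyxYxY
  sorted[4] = YXyXYxyyX$xxyxyxYx
  sorted[5] = YxYXyXYxyyX$xxyxyx
  sorted[6] = YxyyX$xxyxyxYxYXyX
  sorted[7] = xYXyXYxyyX$xxyxyxY
  sorted[8] = xYxYXyXYxyyX$xxyxy
  sorted[9] = xxyxyxYxYXyXYxyyX$
  sorted[10] = xyxYxYXyXYxyyX$xxy
  sorted[11] = xyxyxYxYXyXYxyyX$x
  sorted[12] = xyyX$xxyxyxYxYXyXY
  sorted[13] = yX$xxyxyxYxYXyXYxy
  sorted[14] = yXYxyyX$xxyxyxYxYX
  sorted[15] = yxYxYXyXYxyyX$xxyx
  sorted[16] = yxyxYxYXyXYxyyX$xx
  sorted[17] = yyX$xxyxyxYxYXyXYx
sorted[10] = xyxYxYXyXYxyyX$xxy

Answer: xyxYxYXyXYxyyX$xxy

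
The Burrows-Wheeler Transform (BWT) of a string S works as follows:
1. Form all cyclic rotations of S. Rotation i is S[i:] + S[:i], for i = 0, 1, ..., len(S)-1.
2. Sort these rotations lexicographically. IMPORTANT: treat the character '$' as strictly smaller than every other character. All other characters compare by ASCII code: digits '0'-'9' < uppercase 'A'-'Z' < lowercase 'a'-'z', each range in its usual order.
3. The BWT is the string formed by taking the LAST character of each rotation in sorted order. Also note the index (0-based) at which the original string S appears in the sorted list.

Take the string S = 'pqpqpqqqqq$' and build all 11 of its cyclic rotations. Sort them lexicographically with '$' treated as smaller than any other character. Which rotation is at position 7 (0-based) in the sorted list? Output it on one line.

All 11 rotations (rotation i = S[i:]+S[:i]):
  rot[0] = pqpqpqqqqq$
  rot[1] = qpqpqqqqq$p
  rot[2] = pqpqqqqq$pq
  rot[3] = qpqqqqq$pqp
  rot[4] = pqqqqq$pqpq
  rot[5] = qqqqq$pqpqp
  rot[6] = qqqq$pqpqpq
  rot[7] = qqq$pqpqpqq
  rot[8] = qq$pqpqpqqq
  rot[9] = q$pqpqpqqqq
  rot[10] = $pqpqpqqqqq
Sorted (with $ < everything):
  sorted[0] = $pqpqpqqqqq
  sorted[1] = pqpqpqqqqq$
  sorted[2] = pqpqqqqq$pq
  sorted[3] = pqqqqq$pqpq
  sorted[4] = q$pqpqpqqqq
  sorted[5] = qpqpqqqqq$p
  sorted[6] = qpqqqqq$pqp
  sorted[7] = qq$pqpqpqqq
  sorted[8] = qqq$pqpqpqq
  sorted[9] = qqqq$pqpqpq
  sorted[10] = qqqqq$pqpqp
sorted[7] = qq$pqpqpqqq

Answer: qq$pqpqpqqq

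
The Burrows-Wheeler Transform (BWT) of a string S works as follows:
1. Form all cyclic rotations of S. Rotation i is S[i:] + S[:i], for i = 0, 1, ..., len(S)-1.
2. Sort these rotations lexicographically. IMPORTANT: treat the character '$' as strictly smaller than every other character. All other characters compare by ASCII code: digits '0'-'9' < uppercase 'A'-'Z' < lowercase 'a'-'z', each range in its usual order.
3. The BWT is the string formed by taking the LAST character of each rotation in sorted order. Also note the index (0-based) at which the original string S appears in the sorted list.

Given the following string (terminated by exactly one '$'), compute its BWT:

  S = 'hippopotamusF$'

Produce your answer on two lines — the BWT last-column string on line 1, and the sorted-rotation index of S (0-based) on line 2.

All 14 rotations (rotation i = S[i:]+S[:i]):
  rot[0] = hippopotamusF$
  rot[1] = ippopotamusF$h
  rot[2] = ppopotamusF$hi
  rot[3] = popotamusF$hip
  rot[4] = opotamusF$hipp
  rot[5] = potamusF$hippo
  rot[6] = otamusF$hippop
  rot[7] = tamusF$hippopo
  rot[8] = amusF$hippopot
  rot[9] = musF$hippopota
  rot[10] = usF$hippopotam
  rot[11] = sF$hippopotamu
  rot[12] = F$hippopotamus
  rot[13] = $hippopotamusF
Sorted (with $ < everything):
  sorted[0] = $hippopotamusF  (last char: 'F')
  sorted[1] = F$hippopotamus  (last char: 's')
  sorted[2] = amusF$hippopot  (last char: 't')
  sorted[3] = hippopotamusF$  (last char: '$')
  sorted[4] = ippopotamusF$h  (last char: 'h')
  sorted[5] = musF$hippopota  (last char: 'a')
  sorted[6] = opotamusF$hipp  (last char: 'p')
  sorted[7] = otamusF$hippop  (last char: 'p')
  sorted[8] = popotamusF$hip  (last char: 'p')
  sorted[9] = potamusF$hippo  (last char: 'o')
  sorted[10] = ppopotamusF$hi  (last char: 'i')
  sorted[11] = sF$hippopotamu  (last char: 'u')
  sorted[12] = tamusF$hippopo  (last char: 'o')
  sorted[13] = usF$hippopotam  (last char: 'm')
Last column: Fst$happpoiuom
Original string S is at sorted index 3

Answer: Fst$happpoiuom
3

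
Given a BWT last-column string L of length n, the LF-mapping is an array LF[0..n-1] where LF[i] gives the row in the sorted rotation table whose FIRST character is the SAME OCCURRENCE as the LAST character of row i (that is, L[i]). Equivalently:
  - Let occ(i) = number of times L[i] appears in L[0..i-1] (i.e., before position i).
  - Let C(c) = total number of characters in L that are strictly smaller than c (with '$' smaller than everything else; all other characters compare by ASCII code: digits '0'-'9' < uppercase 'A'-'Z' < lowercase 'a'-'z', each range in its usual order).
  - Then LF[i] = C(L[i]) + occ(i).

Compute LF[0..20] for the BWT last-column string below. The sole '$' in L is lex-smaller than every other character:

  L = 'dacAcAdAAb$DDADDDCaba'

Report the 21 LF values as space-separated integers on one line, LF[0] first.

Answer: 19 12 17 1 18 2 20 3 4 15 0 7 8 5 9 10 11 6 13 16 14

Derivation:
Char counts: '$':1, 'A':5, 'C':1, 'D':5, 'a':3, 'b':2, 'c':2, 'd':2
C (first-col start): C('$')=0, C('A')=1, C('C')=6, C('D')=7, C('a')=12, C('b')=15, C('c')=17, C('d')=19
L[0]='d': occ=0, LF[0]=C('d')+0=19+0=19
L[1]='a': occ=0, LF[1]=C('a')+0=12+0=12
L[2]='c': occ=0, LF[2]=C('c')+0=17+0=17
L[3]='A': occ=0, LF[3]=C('A')+0=1+0=1
L[4]='c': occ=1, LF[4]=C('c')+1=17+1=18
L[5]='A': occ=1, LF[5]=C('A')+1=1+1=2
L[6]='d': occ=1, LF[6]=C('d')+1=19+1=20
L[7]='A': occ=2, LF[7]=C('A')+2=1+2=3
L[8]='A': occ=3, LF[8]=C('A')+3=1+3=4
L[9]='b': occ=0, LF[9]=C('b')+0=15+0=15
L[10]='$': occ=0, LF[10]=C('$')+0=0+0=0
L[11]='D': occ=0, LF[11]=C('D')+0=7+0=7
L[12]='D': occ=1, LF[12]=C('D')+1=7+1=8
L[13]='A': occ=4, LF[13]=C('A')+4=1+4=5
L[14]='D': occ=2, LF[14]=C('D')+2=7+2=9
L[15]='D': occ=3, LF[15]=C('D')+3=7+3=10
L[16]='D': occ=4, LF[16]=C('D')+4=7+4=11
L[17]='C': occ=0, LF[17]=C('C')+0=6+0=6
L[18]='a': occ=1, LF[18]=C('a')+1=12+1=13
L[19]='b': occ=1, LF[19]=C('b')+1=15+1=16
L[20]='a': occ=2, LF[20]=C('a')+2=12+2=14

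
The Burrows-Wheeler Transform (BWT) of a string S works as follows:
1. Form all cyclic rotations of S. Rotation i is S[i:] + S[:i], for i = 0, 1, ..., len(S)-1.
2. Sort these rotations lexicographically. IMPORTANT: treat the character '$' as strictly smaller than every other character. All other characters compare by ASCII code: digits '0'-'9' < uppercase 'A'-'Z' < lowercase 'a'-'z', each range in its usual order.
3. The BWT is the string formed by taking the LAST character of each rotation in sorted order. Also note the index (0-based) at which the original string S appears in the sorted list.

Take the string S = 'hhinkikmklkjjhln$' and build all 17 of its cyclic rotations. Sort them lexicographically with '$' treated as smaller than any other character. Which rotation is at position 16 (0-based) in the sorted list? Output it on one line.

Answer: nkikmklkjjhln$hhi

Derivation:
All 17 rotations (rotation i = S[i:]+S[:i]):
  rot[0] = hhinkikmklkjjhln$
  rot[1] = hinkikmklkjjhln$h
  rot[2] = inkikmklkjjhln$hh
  rot[3] = nkikmklkjjhln$hhi
  rot[4] = kikmklkjjhln$hhin
  rot[5] = ikmklkjjhln$hhink
  rot[6] = kmklkjjhln$hhinki
  rot[7] = mklkjjhln$hhinkik
  rot[8] = klkjjhln$hhinkikm
  rot[9] = lkjjhln$hhinkikmk
  rot[10] = kjjhln$hhinkikmkl
  rot[11] = jjhln$hhinkikmklk
  rot[12] = jhln$hhinkikmklkj
  rot[13] = hln$hhinkikmklkjj
  rot[14] = ln$hhinkikmklkjjh
  rot[15] = n$hhinkikmklkjjhl
  rot[16] = $hhinkikmklkjjhln
Sorted (with $ < everything):
  sorted[0] = $hhinkikmklkjjhln
  sorted[1] = hhinkikmklkjjhln$
  sorted[2] = hinkikmklkjjhln$h
  sorted[3] = hln$hhinkikmklkjj
  sorted[4] = ikmklkjjhln$hhink
  sorted[5] = inkikmklkjjhln$hh
  sorted[6] = jhln$hhinkikmklkj
  sorted[7] = jjhln$hhinkikmklk
  sorted[8] = kikmklkjjhln$hhin
  sorted[9] = kjjhln$hhinkikmkl
  sorted[10] = klkjjhln$hhinkikm
  sorted[11] = kmklkjjhln$hhinki
  sorted[12] = lkjjhln$hhinkikmk
  sorted[13] = ln$hhinkikmklkjjh
  sorted[14] = mklkjjhln$hhinkik
  sorted[15] = n$hhinkikmklkjjhl
  sorted[16] = nkikmklkjjhln$hhi
sorted[16] = nkikmklkjjhln$hhi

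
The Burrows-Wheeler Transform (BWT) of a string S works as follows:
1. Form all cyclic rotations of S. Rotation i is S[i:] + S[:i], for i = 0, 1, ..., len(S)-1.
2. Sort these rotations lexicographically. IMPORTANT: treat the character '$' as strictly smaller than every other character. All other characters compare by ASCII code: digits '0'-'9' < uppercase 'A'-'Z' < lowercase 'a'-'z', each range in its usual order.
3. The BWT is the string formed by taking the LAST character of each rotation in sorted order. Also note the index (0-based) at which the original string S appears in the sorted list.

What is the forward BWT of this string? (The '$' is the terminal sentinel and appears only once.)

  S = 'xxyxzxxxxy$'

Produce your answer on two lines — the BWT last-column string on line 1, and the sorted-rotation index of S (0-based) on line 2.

All 11 rotations (rotation i = S[i:]+S[:i]):
  rot[0] = xxyxzxxxxy$
  rot[1] = xyxzxxxxy$x
  rot[2] = yxzxxxxy$xx
  rot[3] = xzxxxxy$xxy
  rot[4] = zxxxxy$xxyx
  rot[5] = xxxxy$xxyxz
  rot[6] = xxxy$xxyxzx
  rot[7] = xxy$xxyxzxx
  rot[8] = xy$xxyxzxxx
  rot[9] = y$xxyxzxxxx
  rot[10] = $xxyxzxxxxy
Sorted (with $ < everything):
  sorted[0] = $xxyxzxxxxy  (last char: 'y')
  sorted[1] = xxxxy$xxyxz  (last char: 'z')
  sorted[2] = xxxy$xxyxzx  (last char: 'x')
  sorted[3] = xxy$xxyxzxx  (last char: 'x')
  sorted[4] = xxyxzxxxxy$  (last char: '$')
  sorted[5] = xy$xxyxzxxx  (last char: 'x')
  sorted[6] = xyxzxxxxy$x  (last char: 'x')
  sorted[7] = xzxxxxy$xxy  (last char: 'y')
  sorted[8] = y$xxyxzxxxx  (last char: 'x')
  sorted[9] = yxzxxxxy$xx  (last char: 'x')
  sorted[10] = zxxxxy$xxyx  (last char: 'x')
Last column: yzxx$xxyxxx
Original string S is at sorted index 4

Answer: yzxx$xxyxxx
4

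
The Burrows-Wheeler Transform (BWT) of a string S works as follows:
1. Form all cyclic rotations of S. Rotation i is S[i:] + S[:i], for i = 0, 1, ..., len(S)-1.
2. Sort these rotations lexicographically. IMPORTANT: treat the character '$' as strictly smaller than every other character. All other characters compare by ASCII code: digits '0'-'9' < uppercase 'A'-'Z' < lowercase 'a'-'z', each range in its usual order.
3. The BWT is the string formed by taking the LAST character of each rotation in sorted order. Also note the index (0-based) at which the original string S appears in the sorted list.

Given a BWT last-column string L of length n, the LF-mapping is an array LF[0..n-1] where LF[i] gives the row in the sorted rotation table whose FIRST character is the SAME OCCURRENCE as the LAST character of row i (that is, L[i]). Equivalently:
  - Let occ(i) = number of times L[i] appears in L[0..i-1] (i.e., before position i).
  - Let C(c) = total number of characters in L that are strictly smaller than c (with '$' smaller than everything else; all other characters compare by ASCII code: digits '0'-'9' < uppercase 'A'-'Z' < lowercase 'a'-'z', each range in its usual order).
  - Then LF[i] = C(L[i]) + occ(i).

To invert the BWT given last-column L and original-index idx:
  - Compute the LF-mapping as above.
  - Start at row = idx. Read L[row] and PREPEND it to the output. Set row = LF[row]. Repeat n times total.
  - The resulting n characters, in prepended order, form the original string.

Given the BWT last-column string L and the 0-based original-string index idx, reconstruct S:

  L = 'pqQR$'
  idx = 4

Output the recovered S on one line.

Answer: qQRp$

Derivation:
LF mapping: 3 4 1 2 0
Walk LF starting at row 4, prepending L[row]:
  step 1: row=4, L[4]='$', prepend. Next row=LF[4]=0
  step 2: row=0, L[0]='p', prepend. Next row=LF[0]=3
  step 3: row=3, L[3]='R', prepend. Next row=LF[3]=2
  step 4: row=2, L[2]='Q', prepend. Next row=LF[2]=1
  step 5: row=1, L[1]='q', prepend. Next row=LF[1]=4
Reversed output: qQRp$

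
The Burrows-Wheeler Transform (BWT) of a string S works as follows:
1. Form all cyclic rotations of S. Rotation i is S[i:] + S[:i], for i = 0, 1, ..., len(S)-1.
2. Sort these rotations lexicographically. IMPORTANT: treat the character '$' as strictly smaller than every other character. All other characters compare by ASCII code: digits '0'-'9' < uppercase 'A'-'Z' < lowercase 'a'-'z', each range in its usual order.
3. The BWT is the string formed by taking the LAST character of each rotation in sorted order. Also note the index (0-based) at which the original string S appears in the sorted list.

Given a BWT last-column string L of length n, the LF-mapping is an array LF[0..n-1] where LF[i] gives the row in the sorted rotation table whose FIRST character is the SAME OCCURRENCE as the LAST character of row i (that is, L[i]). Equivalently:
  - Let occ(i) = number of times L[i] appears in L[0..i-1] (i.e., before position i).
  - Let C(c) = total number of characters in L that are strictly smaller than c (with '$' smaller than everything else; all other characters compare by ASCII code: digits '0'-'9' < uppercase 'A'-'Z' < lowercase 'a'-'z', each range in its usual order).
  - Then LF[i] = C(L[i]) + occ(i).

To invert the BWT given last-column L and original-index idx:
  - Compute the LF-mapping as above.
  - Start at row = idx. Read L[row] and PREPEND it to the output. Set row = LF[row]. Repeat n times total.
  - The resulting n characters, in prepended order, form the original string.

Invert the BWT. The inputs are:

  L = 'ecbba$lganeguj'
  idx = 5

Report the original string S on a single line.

Answer: cabbagejungle$

Derivation:
LF mapping: 6 5 3 4 1 0 11 8 2 12 7 9 13 10
Walk LF starting at row 5, prepending L[row]:
  step 1: row=5, L[5]='$', prepend. Next row=LF[5]=0
  step 2: row=0, L[0]='e', prepend. Next row=LF[0]=6
  step 3: row=6, L[6]='l', prepend. Next row=LF[6]=11
  step 4: row=11, L[11]='g', prepend. Next row=LF[11]=9
  step 5: row=9, L[9]='n', prepend. Next row=LF[9]=12
  step 6: row=12, L[12]='u', prepend. Next row=LF[12]=13
  step 7: row=13, L[13]='j', prepend. Next row=LF[13]=10
  step 8: row=10, L[10]='e', prepend. Next row=LF[10]=7
  step 9: row=7, L[7]='g', prepend. Next row=LF[7]=8
  step 10: row=8, L[8]='a', prepend. Next row=LF[8]=2
  step 11: row=2, L[2]='b', prepend. Next row=LF[2]=3
  step 12: row=3, L[3]='b', prepend. Next row=LF[3]=4
  step 13: row=4, L[4]='a', prepend. Next row=LF[4]=1
  step 14: row=1, L[1]='c', prepend. Next row=LF[1]=5
Reversed output: cabbagejungle$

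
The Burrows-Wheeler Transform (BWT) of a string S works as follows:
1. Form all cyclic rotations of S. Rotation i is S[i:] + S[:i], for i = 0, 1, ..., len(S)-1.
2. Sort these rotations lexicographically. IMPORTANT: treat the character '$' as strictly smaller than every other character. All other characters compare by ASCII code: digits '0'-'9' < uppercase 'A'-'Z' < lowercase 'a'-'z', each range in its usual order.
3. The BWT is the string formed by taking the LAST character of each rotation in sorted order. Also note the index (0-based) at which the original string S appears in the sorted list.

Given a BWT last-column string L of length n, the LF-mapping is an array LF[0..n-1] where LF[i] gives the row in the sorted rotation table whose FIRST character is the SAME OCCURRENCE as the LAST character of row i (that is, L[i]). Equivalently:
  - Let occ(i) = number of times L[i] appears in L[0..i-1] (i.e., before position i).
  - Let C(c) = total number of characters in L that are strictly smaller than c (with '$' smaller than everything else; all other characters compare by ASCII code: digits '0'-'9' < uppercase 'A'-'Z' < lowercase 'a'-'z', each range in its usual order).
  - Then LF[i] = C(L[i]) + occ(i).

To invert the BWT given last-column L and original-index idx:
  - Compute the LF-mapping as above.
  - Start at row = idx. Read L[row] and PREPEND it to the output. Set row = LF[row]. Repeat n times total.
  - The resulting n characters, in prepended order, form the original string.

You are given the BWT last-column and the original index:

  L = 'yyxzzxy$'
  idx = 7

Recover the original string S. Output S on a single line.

Answer: zyxxyzy$

Derivation:
LF mapping: 3 4 1 6 7 2 5 0
Walk LF starting at row 7, prepending L[row]:
  step 1: row=7, L[7]='$', prepend. Next row=LF[7]=0
  step 2: row=0, L[0]='y', prepend. Next row=LF[0]=3
  step 3: row=3, L[3]='z', prepend. Next row=LF[3]=6
  step 4: row=6, L[6]='y', prepend. Next row=LF[6]=5
  step 5: row=5, L[5]='x', prepend. Next row=LF[5]=2
  step 6: row=2, L[2]='x', prepend. Next row=LF[2]=1
  step 7: row=1, L[1]='y', prepend. Next row=LF[1]=4
  step 8: row=4, L[4]='z', prepend. Next row=LF[4]=7
Reversed output: zyxxyzy$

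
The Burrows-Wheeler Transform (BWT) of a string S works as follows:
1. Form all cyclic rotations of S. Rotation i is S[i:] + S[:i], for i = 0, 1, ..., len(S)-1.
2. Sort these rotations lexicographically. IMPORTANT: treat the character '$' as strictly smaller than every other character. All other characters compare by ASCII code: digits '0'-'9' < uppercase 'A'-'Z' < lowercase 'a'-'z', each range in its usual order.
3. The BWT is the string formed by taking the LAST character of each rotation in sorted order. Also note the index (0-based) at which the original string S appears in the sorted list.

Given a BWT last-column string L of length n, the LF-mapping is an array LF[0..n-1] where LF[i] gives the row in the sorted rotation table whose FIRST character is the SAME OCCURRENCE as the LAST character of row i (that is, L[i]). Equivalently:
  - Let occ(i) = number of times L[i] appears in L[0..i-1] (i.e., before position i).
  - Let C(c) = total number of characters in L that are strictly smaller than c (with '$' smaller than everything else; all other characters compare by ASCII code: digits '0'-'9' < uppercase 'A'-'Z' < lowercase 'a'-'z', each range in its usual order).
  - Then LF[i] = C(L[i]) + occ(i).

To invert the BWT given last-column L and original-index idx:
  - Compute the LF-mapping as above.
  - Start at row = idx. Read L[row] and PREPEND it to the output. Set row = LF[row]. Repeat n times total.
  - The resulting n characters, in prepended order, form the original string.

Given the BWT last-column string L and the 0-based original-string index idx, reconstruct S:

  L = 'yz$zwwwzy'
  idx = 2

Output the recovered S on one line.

Answer: wyzzwzwy$

Derivation:
LF mapping: 4 6 0 7 1 2 3 8 5
Walk LF starting at row 2, prepending L[row]:
  step 1: row=2, L[2]='$', prepend. Next row=LF[2]=0
  step 2: row=0, L[0]='y', prepend. Next row=LF[0]=4
  step 3: row=4, L[4]='w', prepend. Next row=LF[4]=1
  step 4: row=1, L[1]='z', prepend. Next row=LF[1]=6
  step 5: row=6, L[6]='w', prepend. Next row=LF[6]=3
  step 6: row=3, L[3]='z', prepend. Next row=LF[3]=7
  step 7: row=7, L[7]='z', prepend. Next row=LF[7]=8
  step 8: row=8, L[8]='y', prepend. Next row=LF[8]=5
  step 9: row=5, L[5]='w', prepend. Next row=LF[5]=2
Reversed output: wyzzwzwy$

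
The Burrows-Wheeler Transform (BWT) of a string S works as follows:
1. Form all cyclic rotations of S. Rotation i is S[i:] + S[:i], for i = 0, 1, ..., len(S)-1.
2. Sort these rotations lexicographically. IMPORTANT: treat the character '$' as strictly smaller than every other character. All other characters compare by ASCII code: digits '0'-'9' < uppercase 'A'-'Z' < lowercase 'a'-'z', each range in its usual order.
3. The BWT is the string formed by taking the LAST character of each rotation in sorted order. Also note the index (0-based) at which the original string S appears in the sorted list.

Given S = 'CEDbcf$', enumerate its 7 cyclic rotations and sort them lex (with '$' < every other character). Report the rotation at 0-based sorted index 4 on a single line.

Answer: bcf$CED

Derivation:
All 7 rotations (rotation i = S[i:]+S[:i]):
  rot[0] = CEDbcf$
  rot[1] = EDbcf$C
  rot[2] = Dbcf$CE
  rot[3] = bcf$CED
  rot[4] = cf$CEDb
  rot[5] = f$CEDbc
  rot[6] = $CEDbcf
Sorted (with $ < everything):
  sorted[0] = $CEDbcf
  sorted[1] = CEDbcf$
  sorted[2] = Dbcf$CE
  sorted[3] = EDbcf$C
  sorted[4] = bcf$CED
  sorted[5] = cf$CEDb
  sorted[6] = f$CEDbc
sorted[4] = bcf$CED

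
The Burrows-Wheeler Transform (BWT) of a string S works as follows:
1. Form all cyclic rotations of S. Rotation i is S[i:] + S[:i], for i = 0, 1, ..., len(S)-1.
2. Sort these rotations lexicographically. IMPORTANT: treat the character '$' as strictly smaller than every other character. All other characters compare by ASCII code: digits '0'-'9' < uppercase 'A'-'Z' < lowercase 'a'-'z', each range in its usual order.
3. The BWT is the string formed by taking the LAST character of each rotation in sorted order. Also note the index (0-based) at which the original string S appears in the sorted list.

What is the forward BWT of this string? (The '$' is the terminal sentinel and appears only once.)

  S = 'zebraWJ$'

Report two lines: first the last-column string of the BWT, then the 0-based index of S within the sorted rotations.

All 8 rotations (rotation i = S[i:]+S[:i]):
  rot[0] = zebraWJ$
  rot[1] = ebraWJ$z
  rot[2] = braWJ$ze
  rot[3] = raWJ$zeb
  rot[4] = aWJ$zebr
  rot[5] = WJ$zebra
  rot[6] = J$zebraW
  rot[7] = $zebraWJ
Sorted (with $ < everything):
  sorted[0] = $zebraWJ  (last char: 'J')
  sorted[1] = J$zebraW  (last char: 'W')
  sorted[2] = WJ$zebra  (last char: 'a')
  sorted[3] = aWJ$zebr  (last char: 'r')
  sorted[4] = braWJ$ze  (last char: 'e')
  sorted[5] = ebraWJ$z  (last char: 'z')
  sorted[6] = raWJ$zeb  (last char: 'b')
  sorted[7] = zebraWJ$  (last char: '$')
Last column: JWarezb$
Original string S is at sorted index 7

Answer: JWarezb$
7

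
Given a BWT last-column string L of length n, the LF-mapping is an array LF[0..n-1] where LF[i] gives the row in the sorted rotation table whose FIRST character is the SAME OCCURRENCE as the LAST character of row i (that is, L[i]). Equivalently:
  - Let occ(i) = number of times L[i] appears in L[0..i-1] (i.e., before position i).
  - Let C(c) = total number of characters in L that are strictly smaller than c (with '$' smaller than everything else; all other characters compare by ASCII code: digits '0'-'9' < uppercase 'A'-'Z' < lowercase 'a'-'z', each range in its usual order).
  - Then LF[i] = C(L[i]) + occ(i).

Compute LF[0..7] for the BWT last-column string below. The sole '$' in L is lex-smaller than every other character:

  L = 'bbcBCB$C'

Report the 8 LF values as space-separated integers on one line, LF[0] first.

Char counts: '$':1, 'B':2, 'C':2, 'b':2, 'c':1
C (first-col start): C('$')=0, C('B')=1, C('C')=3, C('b')=5, C('c')=7
L[0]='b': occ=0, LF[0]=C('b')+0=5+0=5
L[1]='b': occ=1, LF[1]=C('b')+1=5+1=6
L[2]='c': occ=0, LF[2]=C('c')+0=7+0=7
L[3]='B': occ=0, LF[3]=C('B')+0=1+0=1
L[4]='C': occ=0, LF[4]=C('C')+0=3+0=3
L[5]='B': occ=1, LF[5]=C('B')+1=1+1=2
L[6]='$': occ=0, LF[6]=C('$')+0=0+0=0
L[7]='C': occ=1, LF[7]=C('C')+1=3+1=4

Answer: 5 6 7 1 3 2 0 4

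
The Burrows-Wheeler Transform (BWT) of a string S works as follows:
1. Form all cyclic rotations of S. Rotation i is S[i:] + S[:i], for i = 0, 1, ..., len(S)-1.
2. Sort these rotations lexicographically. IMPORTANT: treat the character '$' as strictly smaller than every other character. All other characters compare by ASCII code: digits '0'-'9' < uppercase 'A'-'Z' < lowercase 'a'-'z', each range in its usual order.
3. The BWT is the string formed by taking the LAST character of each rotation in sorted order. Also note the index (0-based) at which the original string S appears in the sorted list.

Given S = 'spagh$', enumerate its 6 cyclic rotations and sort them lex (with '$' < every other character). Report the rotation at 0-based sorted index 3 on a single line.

All 6 rotations (rotation i = S[i:]+S[:i]):
  rot[0] = spagh$
  rot[1] = pagh$s
  rot[2] = agh$sp
  rot[3] = gh$spa
  rot[4] = h$spag
  rot[5] = $spagh
Sorted (with $ < everything):
  sorted[0] = $spagh
  sorted[1] = agh$sp
  sorted[2] = gh$spa
  sorted[3] = h$spag
  sorted[4] = pagh$s
  sorted[5] = spagh$
sorted[3] = h$spag

Answer: h$spag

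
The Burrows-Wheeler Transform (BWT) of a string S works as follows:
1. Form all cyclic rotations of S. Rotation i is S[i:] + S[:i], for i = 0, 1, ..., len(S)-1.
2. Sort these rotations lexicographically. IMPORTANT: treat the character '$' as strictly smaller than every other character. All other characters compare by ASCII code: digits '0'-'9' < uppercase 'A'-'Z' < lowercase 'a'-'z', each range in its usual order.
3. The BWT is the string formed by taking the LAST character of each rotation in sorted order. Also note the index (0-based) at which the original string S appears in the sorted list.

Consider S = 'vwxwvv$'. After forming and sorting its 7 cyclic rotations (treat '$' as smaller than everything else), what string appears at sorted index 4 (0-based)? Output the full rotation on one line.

Answer: wvv$vwx

Derivation:
All 7 rotations (rotation i = S[i:]+S[:i]):
  rot[0] = vwxwvv$
  rot[1] = wxwvv$v
  rot[2] = xwvv$vw
  rot[3] = wvv$vwx
  rot[4] = vv$vwxw
  rot[5] = v$vwxwv
  rot[6] = $vwxwvv
Sorted (with $ < everything):
  sorted[0] = $vwxwvv
  sorted[1] = v$vwxwv
  sorted[2] = vv$vwxw
  sorted[3] = vwxwvv$
  sorted[4] = wvv$vwx
  sorted[5] = wxwvv$v
  sorted[6] = xwvv$vw
sorted[4] = wvv$vwx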